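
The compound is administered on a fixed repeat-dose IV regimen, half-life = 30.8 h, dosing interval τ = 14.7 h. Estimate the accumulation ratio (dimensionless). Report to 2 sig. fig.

3.6

k = ln2 / t½ = 0.693147 / 30.8 = 0.02250 h⁻¹
e^(−kτ) = e^(−0.02250 × 14.7) = 0.7184
Accumulation ratio R = 1 / (1 − e^(−kτ)) = 1 / (1 − 0.7184) = 3.551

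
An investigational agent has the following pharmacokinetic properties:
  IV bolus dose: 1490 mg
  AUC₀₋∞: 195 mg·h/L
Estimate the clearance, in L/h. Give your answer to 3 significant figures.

CL = Dose / AUC = 1490 / 195 = 7.641 L/h

7.64 L/h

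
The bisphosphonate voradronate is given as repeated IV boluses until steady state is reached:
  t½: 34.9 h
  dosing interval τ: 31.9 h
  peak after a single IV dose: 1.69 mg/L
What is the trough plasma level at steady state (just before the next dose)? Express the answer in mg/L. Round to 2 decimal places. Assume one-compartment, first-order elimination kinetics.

1.91 mg/L

k = ln2 / t½ = 0.693147 / 34.9 = 0.01986 h⁻¹
e^(−kτ) = e^(−0.01986 × 31.9) = 0.5307
Accumulation ratio R = 1 / (1 − e^(−kτ)) = 1 / (1 − 0.5307) = 2.131
Steady-state trough = C₀ × R × e^(−kτ) = 1.69 × 2.131 × 0.5307 = 1.911 mg/L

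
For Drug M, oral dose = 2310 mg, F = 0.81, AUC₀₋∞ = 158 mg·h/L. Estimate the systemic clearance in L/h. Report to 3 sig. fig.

11.8 L/h

CL = F·Dose / AUC = 0.81 × 2310 / 158 = 11.84 L/h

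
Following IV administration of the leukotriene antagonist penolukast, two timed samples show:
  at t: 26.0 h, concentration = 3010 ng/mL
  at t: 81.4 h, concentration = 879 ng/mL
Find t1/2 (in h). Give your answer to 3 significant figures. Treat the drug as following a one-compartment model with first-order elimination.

31.2 h

k = ln(C₁/C₂) / (t₂ − t₁) = ln(3010/879) / (81.4 − 26.0)
  = 1.231 / 55.40 = 0.02222 h⁻¹
t½ = ln2 / k = 0.693147 / 0.02222 = 31.19 h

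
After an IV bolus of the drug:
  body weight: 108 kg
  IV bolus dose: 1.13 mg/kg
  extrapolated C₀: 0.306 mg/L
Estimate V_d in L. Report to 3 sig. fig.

Dose = 1.13 × 108 = 122.0 mg
Vd = Dose / C₀ = 122.0 / 0.306 = 398.7 L

399 L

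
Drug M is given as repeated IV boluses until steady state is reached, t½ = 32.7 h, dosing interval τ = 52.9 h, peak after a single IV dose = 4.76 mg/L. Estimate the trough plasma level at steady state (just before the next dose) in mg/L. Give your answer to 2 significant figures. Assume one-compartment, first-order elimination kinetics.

k = ln2 / t½ = 0.693147 / 32.7 = 0.02120 h⁻¹
e^(−kτ) = e^(−0.02120 × 52.9) = 0.3258
Accumulation ratio R = 1 / (1 − e^(−kτ)) = 1 / (1 − 0.3258) = 1.483
Steady-state trough = C₀ × R × e^(−kτ) = 4.76 × 1.483 × 0.3258 = 2.300 mg/L

2.3 mg/L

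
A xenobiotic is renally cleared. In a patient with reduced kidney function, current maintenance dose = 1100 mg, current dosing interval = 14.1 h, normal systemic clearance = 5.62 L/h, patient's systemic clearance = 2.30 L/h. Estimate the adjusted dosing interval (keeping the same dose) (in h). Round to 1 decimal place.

34.5 h

To keep the same average steady-state level, dosing rate must scale with clearance.
CL ratio = 2.30 / 5.62 = 0.4093
New interval (same dose) = 14.1 / 0.4093 = 34.45 h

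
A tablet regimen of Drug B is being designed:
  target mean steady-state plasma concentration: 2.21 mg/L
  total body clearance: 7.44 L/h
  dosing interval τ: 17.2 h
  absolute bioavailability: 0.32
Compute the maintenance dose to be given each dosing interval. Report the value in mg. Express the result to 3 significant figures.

884 mg

At steady state, F × (Dose/τ) = Css × CL.
Dose = Css × CL × τ / F = 2.21 × 7.440 × 17.2 / 0.32 = 883.8 mg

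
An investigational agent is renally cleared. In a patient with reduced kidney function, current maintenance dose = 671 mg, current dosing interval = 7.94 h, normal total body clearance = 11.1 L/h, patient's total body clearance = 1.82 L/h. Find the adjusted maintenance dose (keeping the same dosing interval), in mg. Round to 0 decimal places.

To keep the same average steady-state level, dosing rate must scale with clearance.
CL ratio = 1.82 / 11.1 = 0.1640
New dose (same interval) = 671 × 0.1640 = 110.0 mg

110 mg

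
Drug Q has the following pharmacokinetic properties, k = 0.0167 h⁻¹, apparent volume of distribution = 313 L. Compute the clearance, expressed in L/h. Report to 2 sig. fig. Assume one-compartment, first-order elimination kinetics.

CL = k × Vd = 0.0167 × 313 = 5.227 L/h

5.2 L/h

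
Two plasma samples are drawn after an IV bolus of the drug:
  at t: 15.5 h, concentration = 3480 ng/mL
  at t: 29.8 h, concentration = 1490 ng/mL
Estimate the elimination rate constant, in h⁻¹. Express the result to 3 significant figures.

0.0593 h⁻¹

k = ln(C₁/C₂) / (t₂ − t₁) = ln(3480/1490) / (29.8 − 15.5)
  = 0.8483 / 14.30 = 0.05932 h⁻¹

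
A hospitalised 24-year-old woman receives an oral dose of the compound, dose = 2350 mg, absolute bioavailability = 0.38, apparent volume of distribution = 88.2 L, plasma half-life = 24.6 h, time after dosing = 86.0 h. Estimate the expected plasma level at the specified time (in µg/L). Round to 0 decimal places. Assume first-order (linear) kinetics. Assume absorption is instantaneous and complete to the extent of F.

897 µg/L

Amount reaching circulation = F × Dose = 0.38 × 2350 = 893.0 mg
C₀ = F·Dose / Vd = 893.0 / 88.2 = 10.12 mg/L
k = ln2 / t½ = 0.693147 / 24.6 = 0.02818 h⁻¹
C = C₀ · e^(−k·t) = 10.12 × e^(−0.02818 × 86.0)
  = 10.12 × 0.08861 = 0.8967 mg/L
Convert: 0.8967 mg/L × 1000 = 896.7 µg/L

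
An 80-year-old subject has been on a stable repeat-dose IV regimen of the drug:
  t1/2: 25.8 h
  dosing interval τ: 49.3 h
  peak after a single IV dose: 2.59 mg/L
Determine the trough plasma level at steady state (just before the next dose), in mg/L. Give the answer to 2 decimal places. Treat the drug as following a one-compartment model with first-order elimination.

k = ln2 / t½ = 0.693147 / 25.8 = 0.02687 h⁻¹
e^(−kτ) = e^(−0.02687 × 49.3) = 0.2659
Accumulation ratio R = 1 / (1 − e^(−kτ)) = 1 / (1 − 0.2659) = 1.362
Steady-state trough = C₀ × R × e^(−kτ) = 2.59 × 1.362 × 0.2659 = 0.9380 mg/L

0.94 mg/L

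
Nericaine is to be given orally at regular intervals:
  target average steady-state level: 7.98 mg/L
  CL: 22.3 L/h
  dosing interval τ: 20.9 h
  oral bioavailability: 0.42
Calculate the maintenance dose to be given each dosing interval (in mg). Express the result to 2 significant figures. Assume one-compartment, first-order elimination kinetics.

At steady state, F × (Dose/τ) = Css × CL.
Dose = Css × CL × τ / F = 7.98 × 22.30 × 20.9 / 0.42 = 8855 mg

8900 mg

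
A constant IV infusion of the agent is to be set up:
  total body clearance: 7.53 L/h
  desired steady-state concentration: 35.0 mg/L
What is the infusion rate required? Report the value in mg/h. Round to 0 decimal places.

264 mg/h

At steady state, infusion rate R₀ = Css × CL = 35.0 × 7.530 = 263.6 mg/h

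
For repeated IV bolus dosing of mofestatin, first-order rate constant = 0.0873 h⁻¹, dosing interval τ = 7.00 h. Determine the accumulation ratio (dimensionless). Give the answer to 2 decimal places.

2.19

e^(−kτ) = e^(−0.08730 × 7.00) = 0.5428
Accumulation ratio R = 1 / (1 − e^(−kτ)) = 1 / (1 − 0.5428) = 2.187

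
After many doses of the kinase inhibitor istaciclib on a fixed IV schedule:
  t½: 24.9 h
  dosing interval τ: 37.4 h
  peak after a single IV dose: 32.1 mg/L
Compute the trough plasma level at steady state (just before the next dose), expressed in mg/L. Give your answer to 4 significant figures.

17.52 mg/L

k = ln2 / t½ = 0.693147 / 24.9 = 0.02784 h⁻¹
e^(−kτ) = e^(−0.02784 × 37.4) = 0.3530
Accumulation ratio R = 1 / (1 − e^(−kτ)) = 1 / (1 − 0.3530) = 1.546
Steady-state trough = C₀ × R × e^(−kτ) = 32.1 × 1.546 × 0.3530 = 17.52 mg/L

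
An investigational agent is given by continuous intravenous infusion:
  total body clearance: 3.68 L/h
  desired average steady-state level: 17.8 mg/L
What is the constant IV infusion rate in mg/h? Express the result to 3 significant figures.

65.5 mg/h

At steady state, infusion rate R₀ = Css × CL = 17.8 × 3.680 = 65.50 mg/h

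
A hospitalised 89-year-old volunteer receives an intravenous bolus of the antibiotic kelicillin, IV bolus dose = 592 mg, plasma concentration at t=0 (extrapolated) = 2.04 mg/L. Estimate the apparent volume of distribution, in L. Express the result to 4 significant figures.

290.2 L

Vd = Dose / C₀ = 592.0 / 2.04 = 290.2 L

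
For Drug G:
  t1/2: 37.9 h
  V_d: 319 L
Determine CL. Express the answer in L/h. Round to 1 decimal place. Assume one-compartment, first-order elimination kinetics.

5.8 L/h

k = ln2 / t½ = 0.693147 / 37.9 = 0.01829 h⁻¹
CL = k × Vd = 0.01829 × 319 = 5.835 L/h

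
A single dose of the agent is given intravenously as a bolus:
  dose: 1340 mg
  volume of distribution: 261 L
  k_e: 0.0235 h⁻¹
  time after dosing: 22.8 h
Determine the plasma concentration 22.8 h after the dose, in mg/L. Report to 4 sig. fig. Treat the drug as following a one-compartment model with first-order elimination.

C₀ = Dose / Vd = 1340 / 261 = 5.134 mg/L
C = C₀ · e^(−k·t) = 5.134 × e^(−0.02350 × 22.8)
  = 5.134 × 0.5852 = 3.004 mg/L

3.004 mg/L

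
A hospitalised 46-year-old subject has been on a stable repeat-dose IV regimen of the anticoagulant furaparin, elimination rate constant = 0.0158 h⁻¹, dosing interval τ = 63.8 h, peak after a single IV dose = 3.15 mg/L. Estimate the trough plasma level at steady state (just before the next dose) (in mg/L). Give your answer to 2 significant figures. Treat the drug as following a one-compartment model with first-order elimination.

1.8 mg/L

e^(−kτ) = e^(−0.01580 × 63.8) = 0.3649
Accumulation ratio R = 1 / (1 − e^(−kτ)) = 1 / (1 − 0.3649) = 1.575
Steady-state trough = C₀ × R × e^(−kτ) = 3.15 × 1.575 × 0.3649 = 1.810 mg/L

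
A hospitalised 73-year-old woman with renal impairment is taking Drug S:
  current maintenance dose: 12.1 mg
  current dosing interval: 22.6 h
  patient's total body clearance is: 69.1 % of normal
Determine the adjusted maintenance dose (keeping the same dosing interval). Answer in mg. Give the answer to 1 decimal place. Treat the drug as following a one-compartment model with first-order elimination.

To keep the same average steady-state level, dosing rate must scale with clearance.
CL ratio = 69.1 / 100 = 0.6910
New dose (same interval) = 12.1 × 0.6910 = 8.361 mg

8.4 mg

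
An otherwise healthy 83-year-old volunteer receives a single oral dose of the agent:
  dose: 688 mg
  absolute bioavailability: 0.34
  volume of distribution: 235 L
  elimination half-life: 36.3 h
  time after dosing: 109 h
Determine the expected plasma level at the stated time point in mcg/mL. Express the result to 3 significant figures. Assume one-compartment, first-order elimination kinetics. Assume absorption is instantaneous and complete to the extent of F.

0.124 mcg/mL

Amount reaching circulation = F × Dose = 0.34 × 688.0 = 233.9 mg
C₀ = F·Dose / Vd = 233.9 / 235 = 0.9953 mg/L
k = ln2 / t½ = 0.693147 / 36.3 = 0.01909 h⁻¹
C = C₀ · e^(−k·t) = 0.9953 × e^(−0.01909 × 109)
  = 0.9953 × 0.1248 = 0.1242 mg/L
(0.1242 mg/L = 0.1242 mcg/mL)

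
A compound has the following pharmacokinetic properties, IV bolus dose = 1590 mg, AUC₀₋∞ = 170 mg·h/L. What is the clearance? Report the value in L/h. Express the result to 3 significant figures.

CL = Dose / AUC = 1590 / 170 = 9.353 L/h

9.35 L/h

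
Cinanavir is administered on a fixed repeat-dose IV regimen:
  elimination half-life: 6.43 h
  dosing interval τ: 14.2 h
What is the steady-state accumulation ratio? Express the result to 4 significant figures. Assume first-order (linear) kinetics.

k = ln2 / t½ = 0.693147 / 6.43 = 0.1078 h⁻¹
e^(−kτ) = e^(−0.1078 × 14.2) = 0.2164
Accumulation ratio R = 1 / (1 − e^(−kτ)) = 1 / (1 − 0.2164) = 1.276

1.276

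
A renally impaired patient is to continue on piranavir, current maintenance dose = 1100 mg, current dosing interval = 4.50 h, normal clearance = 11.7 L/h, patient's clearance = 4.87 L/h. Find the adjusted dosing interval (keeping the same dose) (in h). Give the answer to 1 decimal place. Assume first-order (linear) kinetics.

10.8 h

To keep the same average steady-state level, dosing rate must scale with clearance.
CL ratio = 4.87 / 11.7 = 0.4162
New interval (same dose) = 4.50 / 0.4162 = 10.81 h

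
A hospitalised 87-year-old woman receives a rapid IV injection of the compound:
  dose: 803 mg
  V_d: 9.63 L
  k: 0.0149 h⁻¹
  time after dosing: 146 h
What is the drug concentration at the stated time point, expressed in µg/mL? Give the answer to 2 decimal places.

C₀ = Dose / Vd = 803.0 / 9.63 = 83.39 mg/L
C = C₀ · e^(−k·t) = 83.39 × e^(−0.01490 × 146)
  = 83.39 × 0.1136 = 9.473 mg/L
(9.473 mg/L = 9.473 µg/mL)

9.47 µg/mL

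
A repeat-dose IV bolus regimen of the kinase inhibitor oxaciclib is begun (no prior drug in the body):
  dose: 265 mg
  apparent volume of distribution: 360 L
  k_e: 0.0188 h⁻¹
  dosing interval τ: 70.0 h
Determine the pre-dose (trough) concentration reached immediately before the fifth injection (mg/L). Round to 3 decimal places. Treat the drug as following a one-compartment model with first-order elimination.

C₀ per dose = Dose / Vd = 265 / 360 = 0.7361 mg/L
Fraction remaining after one interval: r = e^(−kτ) = e^(−0.01880 × 70.0) = 0.2682
Before dose 5, 4 doses have been given (aged 1τ, 2τ, 3τ, 4τ).
C_trough = C₀ × (r + r² + … + r^4) = C₀ × r(1−r^4)/(1−r)
        = 0.7361 × 0.2682 × (1 − 0.005174) / (1 − 0.2682) = 0.2684 mg/L

0.268 mg/L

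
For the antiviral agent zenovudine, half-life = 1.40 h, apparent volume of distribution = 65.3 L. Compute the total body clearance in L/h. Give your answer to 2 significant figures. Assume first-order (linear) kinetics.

32 L/h

k = ln2 / t½ = 0.693147 / 1.40 = 0.4951 h⁻¹
CL = k × Vd = 0.4951 × 65.3 = 32.33 L/h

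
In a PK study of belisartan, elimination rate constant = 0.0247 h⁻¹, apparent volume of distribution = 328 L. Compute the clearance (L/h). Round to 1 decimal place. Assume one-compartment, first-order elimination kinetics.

8.1 L/h

CL = k × Vd = 0.0247 × 328 = 8.102 L/h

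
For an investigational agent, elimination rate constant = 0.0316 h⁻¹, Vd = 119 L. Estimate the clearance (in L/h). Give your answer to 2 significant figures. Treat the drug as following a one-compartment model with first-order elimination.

CL = k × Vd = 0.0316 × 119 = 3.760 L/h

3.8 L/h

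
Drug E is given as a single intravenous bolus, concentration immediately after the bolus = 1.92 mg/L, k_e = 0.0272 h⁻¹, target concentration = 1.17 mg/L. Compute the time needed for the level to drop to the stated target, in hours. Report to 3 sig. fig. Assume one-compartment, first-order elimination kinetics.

t = ln(C₀ / C) / k = ln(1.920 / 1.17) / 0.02720
  = ln(1.641) / 0.02720 = 0.4953 / 0.02720 = 18.21 h

18.2 h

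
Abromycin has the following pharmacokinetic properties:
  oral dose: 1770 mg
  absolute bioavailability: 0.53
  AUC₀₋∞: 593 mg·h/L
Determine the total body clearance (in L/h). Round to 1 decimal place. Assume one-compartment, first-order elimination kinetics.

CL = F·Dose / AUC = 0.53 × 1770 / 593 = 1.582 L/h

1.6 L/h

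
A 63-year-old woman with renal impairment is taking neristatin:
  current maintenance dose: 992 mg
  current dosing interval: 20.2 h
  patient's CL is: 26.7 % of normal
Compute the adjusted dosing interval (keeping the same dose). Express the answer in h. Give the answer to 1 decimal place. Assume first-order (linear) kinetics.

To keep the same average steady-state level, dosing rate must scale with clearance.
CL ratio = 26.7 / 100 = 0.2670
New interval (same dose) = 20.2 / 0.2670 = 75.66 h

75.7 h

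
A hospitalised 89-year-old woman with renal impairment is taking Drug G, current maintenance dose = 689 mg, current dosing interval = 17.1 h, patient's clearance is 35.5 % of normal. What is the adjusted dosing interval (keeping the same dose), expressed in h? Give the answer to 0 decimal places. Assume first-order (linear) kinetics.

48 h

To keep the same average steady-state level, dosing rate must scale with clearance.
CL ratio = 35.5 / 100 = 0.3550
New interval (same dose) = 17.1 / 0.3550 = 48.17 h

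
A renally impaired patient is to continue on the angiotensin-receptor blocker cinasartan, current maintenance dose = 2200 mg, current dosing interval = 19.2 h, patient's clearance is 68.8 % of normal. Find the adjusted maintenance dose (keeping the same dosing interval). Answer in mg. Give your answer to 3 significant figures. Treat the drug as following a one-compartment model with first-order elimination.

1510 mg

To keep the same average steady-state level, dosing rate must scale with clearance.
CL ratio = 68.8 / 100 = 0.6880
New dose (same interval) = 2200 × 0.6880 = 1514 mg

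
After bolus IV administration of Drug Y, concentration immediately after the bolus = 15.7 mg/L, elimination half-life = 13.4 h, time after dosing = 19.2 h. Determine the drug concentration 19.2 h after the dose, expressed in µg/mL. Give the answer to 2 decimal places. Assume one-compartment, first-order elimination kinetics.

5.82 µg/mL

k = ln2 / t½ = 0.693147 / 13.4 = 0.05173 h⁻¹
C = C₀ · e^(−k·t) = 15.70 × e^(−0.05173 × 19.2)
  = 15.70 × 0.3704 = 5.815 mg/L
(5.815 mg/L = 5.815 µg/mL)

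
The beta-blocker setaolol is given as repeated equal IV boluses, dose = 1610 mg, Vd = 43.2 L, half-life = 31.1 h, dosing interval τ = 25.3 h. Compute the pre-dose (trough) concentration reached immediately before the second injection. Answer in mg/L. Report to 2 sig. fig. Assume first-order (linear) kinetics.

C₀ per dose = Dose / Vd = 1610 / 43.2 = 37.27 mg/L
k = ln2 / t½ = 0.693147 / 31.1 = 0.02229 h⁻¹
Fraction remaining after one interval: r = e^(−kτ) = e^(−0.02229 × 25.3) = 0.5690
Before dose 2, 1 dose has been given (aged 1τ).
C_trough = C₀ × r = 37.27 × 0.5690 = 21.21 mg/L

21 mg/L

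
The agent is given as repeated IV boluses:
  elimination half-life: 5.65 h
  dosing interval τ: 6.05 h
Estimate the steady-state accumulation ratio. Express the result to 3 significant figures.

1.91

k = ln2 / t½ = 0.693147 / 5.65 = 0.1227 h⁻¹
e^(−kτ) = e^(−0.1227 × 6.05) = 0.4760
Accumulation ratio R = 1 / (1 − e^(−kτ)) = 1 / (1 − 0.4760) = 1.908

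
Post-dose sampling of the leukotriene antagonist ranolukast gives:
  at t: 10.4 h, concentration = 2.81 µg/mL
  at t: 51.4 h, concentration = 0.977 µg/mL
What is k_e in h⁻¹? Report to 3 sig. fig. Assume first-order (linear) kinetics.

0.0258 h⁻¹

k = ln(C₁/C₂) / (t₂ − t₁) = ln(2.81/0.977) / (51.4 − 10.4)
  = 1.056 / 41.00 = 0.02576 h⁻¹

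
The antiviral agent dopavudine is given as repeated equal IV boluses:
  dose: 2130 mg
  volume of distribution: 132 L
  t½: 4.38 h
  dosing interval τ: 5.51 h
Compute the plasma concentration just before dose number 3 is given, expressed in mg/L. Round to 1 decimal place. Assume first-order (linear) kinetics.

C₀ per dose = Dose / Vd = 2130 / 132 = 16.14 mg/L
k = ln2 / t½ = 0.693147 / 4.38 = 0.1583 h⁻¹
Fraction remaining after one interval: r = e^(−kτ) = e^(−0.1583 × 5.51) = 0.4180
Before dose 3, 2 doses have been given (aged 1τ, 2τ).
C_trough = C₀ × (r + r²) = 16.14 × (0.4180 + 0.1747) = 9.566 mg/L

9.6 mg/L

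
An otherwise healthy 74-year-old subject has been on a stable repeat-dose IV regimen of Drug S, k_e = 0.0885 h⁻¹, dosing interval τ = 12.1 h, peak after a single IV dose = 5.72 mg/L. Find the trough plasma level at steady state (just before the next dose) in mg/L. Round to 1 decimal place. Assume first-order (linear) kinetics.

3.0 mg/L

e^(−kτ) = e^(−0.08850 × 12.1) = 0.3427
Accumulation ratio R = 1 / (1 − e^(−kτ)) = 1 / (1 − 0.3427) = 1.521
Steady-state trough = C₀ × R × e^(−kτ) = 5.72 × 1.521 × 0.3427 = 2.982 mg/L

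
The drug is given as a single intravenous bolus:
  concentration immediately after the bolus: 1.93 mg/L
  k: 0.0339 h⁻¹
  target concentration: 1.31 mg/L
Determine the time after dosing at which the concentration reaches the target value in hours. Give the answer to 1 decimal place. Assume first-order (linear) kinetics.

11.4 h

t = ln(C₀ / C) / k = ln(1.930 / 1.31) / 0.03390
  = ln(1.473) / 0.03390 = 0.3873 / 0.03390 = 11.42 h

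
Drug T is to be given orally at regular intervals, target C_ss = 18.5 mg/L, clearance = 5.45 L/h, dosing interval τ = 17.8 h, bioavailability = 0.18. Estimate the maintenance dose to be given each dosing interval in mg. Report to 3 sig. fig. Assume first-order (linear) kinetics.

9970 mg

At steady state, F × (Dose/τ) = Css × CL.
Dose = Css × CL × τ / F = 18.5 × 5.450 × 17.8 / 0.18 = 9970 mg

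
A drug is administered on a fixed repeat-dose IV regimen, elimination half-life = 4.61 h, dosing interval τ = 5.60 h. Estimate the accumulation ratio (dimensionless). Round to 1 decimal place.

1.8

k = ln2 / t½ = 0.693147 / 4.61 = 0.1504 h⁻¹
e^(−kτ) = e^(−0.1504 × 5.60) = 0.4307
Accumulation ratio R = 1 / (1 − e^(−kτ)) = 1 / (1 − 0.4307) = 1.757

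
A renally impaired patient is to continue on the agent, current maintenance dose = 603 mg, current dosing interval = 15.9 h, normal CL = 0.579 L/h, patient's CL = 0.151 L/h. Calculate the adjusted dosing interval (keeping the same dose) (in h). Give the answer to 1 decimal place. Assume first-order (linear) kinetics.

61.0 h

To keep the same average steady-state level, dosing rate must scale with clearance.
CL ratio = 0.151 / 0.579 = 0.2608
New interval (same dose) = 15.9 / 0.2608 = 60.97 h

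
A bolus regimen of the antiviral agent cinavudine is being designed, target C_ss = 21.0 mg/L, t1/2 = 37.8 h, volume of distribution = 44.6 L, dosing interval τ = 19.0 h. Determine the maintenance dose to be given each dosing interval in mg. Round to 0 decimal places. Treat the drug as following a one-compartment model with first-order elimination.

326 mg

k = ln2 / t½ = 0.693147 / 37.8 = 0.01834 h⁻¹
CL = k × Vd = 0.01834 × 44.6 = 0.8180 L/h
At steady state, Dose/τ = Css × CL.
Dose = Css × CL × τ = 21.0 × 0.8180 × 19.0 = 326.4 mg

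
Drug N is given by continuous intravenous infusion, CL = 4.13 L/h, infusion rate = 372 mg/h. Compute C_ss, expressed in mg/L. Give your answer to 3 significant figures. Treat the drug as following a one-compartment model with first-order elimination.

90.1 mg/L

At steady state Css = R₀ / CL = 372 / 4.130 = 90.07 mg/L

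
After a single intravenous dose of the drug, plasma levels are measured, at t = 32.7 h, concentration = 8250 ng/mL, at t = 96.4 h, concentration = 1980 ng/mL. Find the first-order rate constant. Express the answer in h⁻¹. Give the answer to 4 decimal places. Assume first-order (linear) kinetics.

0.0224 h⁻¹

k = ln(C₁/C₂) / (t₂ − t₁) = ln(8250/1980) / (96.4 − 32.7)
  = 1.427 / 63.70 = 0.02240 h⁻¹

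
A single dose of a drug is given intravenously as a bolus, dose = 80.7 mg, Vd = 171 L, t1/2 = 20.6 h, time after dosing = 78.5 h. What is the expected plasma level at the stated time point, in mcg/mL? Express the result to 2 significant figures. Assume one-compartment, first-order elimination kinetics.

C₀ = Dose / Vd = 80.70 / 171 = 0.4719 mg/L
k = ln2 / t½ = 0.693147 / 20.6 = 0.03365 h⁻¹
C = C₀ · e^(−k·t) = 0.4719 × e^(−0.03365 × 78.5)
  = 0.4719 × 0.07125 = 0.03362 mg/L
(0.03362 mg/L = 0.03362 mcg/mL)

0.034 mcg/mL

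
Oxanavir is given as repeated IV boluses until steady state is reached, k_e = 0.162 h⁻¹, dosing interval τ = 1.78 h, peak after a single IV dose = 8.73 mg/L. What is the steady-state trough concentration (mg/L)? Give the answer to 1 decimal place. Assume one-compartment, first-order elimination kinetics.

e^(−kτ) = e^(−0.1620 × 1.78) = 0.7495
Accumulation ratio R = 1 / (1 − e^(−kτ)) = 1 / (1 − 0.7495) = 3.992
Steady-state trough = C₀ × R × e^(−kτ) = 8.73 × 3.992 × 0.7495 = 26.12 mg/L

26.1 mg/L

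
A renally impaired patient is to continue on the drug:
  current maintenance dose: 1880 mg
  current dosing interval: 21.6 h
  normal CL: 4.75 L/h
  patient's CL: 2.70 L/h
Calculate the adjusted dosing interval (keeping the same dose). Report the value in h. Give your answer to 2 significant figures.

38 h

To keep the same average steady-state level, dosing rate must scale with clearance.
CL ratio = 2.70 / 4.75 = 0.5684
New interval (same dose) = 21.6 / 0.5684 = 38.00 h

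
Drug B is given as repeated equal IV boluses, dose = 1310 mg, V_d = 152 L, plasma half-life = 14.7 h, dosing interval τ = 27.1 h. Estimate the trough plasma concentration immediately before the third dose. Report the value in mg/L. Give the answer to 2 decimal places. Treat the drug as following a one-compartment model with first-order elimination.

3.07 mg/L

C₀ per dose = Dose / Vd = 1310 / 152 = 8.618 mg/L
k = ln2 / t½ = 0.693147 / 14.7 = 0.04715 h⁻¹
Fraction remaining after one interval: r = e^(−kτ) = e^(−0.04715 × 27.1) = 0.2787
Before dose 3, 2 doses have been given (aged 1τ, 2τ).
C_trough = C₀ × (r + r²) = 8.618 × (0.2787 + 0.07767) = 3.071 mg/L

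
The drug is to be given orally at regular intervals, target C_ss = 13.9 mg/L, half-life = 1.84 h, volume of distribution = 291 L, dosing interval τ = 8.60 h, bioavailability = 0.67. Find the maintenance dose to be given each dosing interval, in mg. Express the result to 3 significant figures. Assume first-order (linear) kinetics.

19600 mg

k = ln2 / t½ = 0.693147 / 1.84 = 0.3767 h⁻¹
CL = k × Vd = 0.3767 × 291 = 109.6 L/h
At steady state, F × (Dose/τ) = Css × CL.
Dose = Css × CL × τ / F = 13.9 × 109.6 × 8.60 / 0.67 = 19550 mg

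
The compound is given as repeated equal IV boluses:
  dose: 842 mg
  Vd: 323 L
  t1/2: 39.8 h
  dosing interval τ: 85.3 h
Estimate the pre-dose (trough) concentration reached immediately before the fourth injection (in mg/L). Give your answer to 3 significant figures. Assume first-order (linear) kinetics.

0.754 mg/L

C₀ per dose = Dose / Vd = 842 / 323 = 2.607 mg/L
k = ln2 / t½ = 0.693147 / 39.8 = 0.01742 h⁻¹
Fraction remaining after one interval: r = e^(−kτ) = e^(−0.01742 × 85.3) = 0.2263
Before dose 4, 3 doses have been given (aged 1τ, 2τ, 3τ).
C_trough = C₀ × (r + r² + … + r^3) = C₀ × r(1−r^3)/(1−r)
        = 2.607 × 0.2263 × (1 − 0.01159) / (1 − 0.2263) = 0.7537 mg/L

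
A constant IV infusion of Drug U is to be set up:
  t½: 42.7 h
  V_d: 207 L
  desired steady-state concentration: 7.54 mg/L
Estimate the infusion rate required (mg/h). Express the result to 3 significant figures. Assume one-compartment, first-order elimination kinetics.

k = ln2 / t½ = 0.693147 / 42.7 = 0.01623 h⁻¹
CL = k × Vd = 0.01623 × 207 = 3.360 L/h
At steady state, infusion rate R₀ = Css × CL = 7.54 × 3.360 = 25.33 mg/h

25.3 mg/h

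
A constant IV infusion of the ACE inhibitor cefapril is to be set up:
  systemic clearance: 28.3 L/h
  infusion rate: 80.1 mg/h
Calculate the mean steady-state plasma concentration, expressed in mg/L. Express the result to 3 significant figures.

At steady state Css = R₀ / CL = 80.1 / 28.30 = 2.830 mg/L

2.83 mg/L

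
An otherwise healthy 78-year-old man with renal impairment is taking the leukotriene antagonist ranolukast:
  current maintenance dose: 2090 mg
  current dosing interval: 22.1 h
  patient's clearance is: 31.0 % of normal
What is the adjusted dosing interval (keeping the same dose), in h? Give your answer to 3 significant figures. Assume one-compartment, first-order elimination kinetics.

To keep the same average steady-state level, dosing rate must scale with clearance.
CL ratio = 31.0 / 100 = 0.3100
New interval (same dose) = 22.1 / 0.3100 = 71.29 h

71.3 h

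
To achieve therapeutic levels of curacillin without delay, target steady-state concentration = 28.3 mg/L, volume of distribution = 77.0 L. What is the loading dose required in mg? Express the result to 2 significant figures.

2200 mg

LD = Css × Vd = 28.3 × 77.0 = 2179 mg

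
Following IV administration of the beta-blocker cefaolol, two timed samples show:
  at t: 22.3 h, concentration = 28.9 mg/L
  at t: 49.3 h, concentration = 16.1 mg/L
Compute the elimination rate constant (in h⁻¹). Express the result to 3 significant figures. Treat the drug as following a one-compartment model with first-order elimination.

k = ln(C₁/C₂) / (t₂ − t₁) = ln(28.9/16.1) / (49.3 − 22.3)
  = 0.5850 / 27.00 = 0.02167 h⁻¹

0.0217 h⁻¹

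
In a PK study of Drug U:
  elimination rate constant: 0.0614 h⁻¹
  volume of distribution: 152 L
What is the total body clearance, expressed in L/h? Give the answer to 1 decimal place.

9.3 L/h

CL = k × Vd = 0.0614 × 152 = 9.333 L/h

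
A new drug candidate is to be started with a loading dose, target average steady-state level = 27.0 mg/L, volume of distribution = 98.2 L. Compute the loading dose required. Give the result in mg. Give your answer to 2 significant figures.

2700 mg

LD = Css × Vd = 27.0 × 98.2 = 2651 mg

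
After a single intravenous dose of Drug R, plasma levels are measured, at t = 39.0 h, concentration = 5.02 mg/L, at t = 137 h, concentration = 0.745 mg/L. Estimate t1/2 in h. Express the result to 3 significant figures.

k = ln(C₁/C₂) / (t₂ − t₁) = ln(5.02/0.745) / (137 − 39.0)
  = 1.908 / 98.00 = 0.01947 h⁻¹
t½ = ln2 / k = 0.693147 / 0.01947 = 35.60 h

35.6 h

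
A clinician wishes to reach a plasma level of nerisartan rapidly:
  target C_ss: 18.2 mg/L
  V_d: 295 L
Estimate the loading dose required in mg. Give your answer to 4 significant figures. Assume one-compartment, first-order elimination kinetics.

5369 mg

LD = Css × Vd = 18.2 × 295 = 5369 mg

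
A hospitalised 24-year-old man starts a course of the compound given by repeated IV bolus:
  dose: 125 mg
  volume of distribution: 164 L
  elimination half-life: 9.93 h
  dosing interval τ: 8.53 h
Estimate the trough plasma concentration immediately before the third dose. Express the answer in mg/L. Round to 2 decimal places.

C₀ per dose = Dose / Vd = 125 / 164 = 0.7622 mg/L
k = ln2 / t½ = 0.693147 / 9.93 = 0.06980 h⁻¹
Fraction remaining after one interval: r = e^(−kτ) = e^(−0.06980 × 8.53) = 0.5513
Before dose 3, 2 doses have been given (aged 1τ, 2τ).
C_trough = C₀ × (r + r²) = 0.7622 × (0.5513 + 0.3039) = 0.6518 mg/L

0.65 mg/L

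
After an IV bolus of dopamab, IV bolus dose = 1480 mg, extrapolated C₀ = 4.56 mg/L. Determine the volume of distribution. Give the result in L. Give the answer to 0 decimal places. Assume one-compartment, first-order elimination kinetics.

Vd = Dose / C₀ = 1480 / 4.56 = 324.6 L

325 L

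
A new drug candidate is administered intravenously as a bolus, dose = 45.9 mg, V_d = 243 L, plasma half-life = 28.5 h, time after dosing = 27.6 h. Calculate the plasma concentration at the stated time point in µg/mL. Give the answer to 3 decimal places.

C₀ = Dose / Vd = 45.90 / 243 = 0.1889 mg/L
k = ln2 / t½ = 0.693147 / 28.5 = 0.02432 h⁻¹
C = C₀ · e^(−k·t) = 0.1889 × e^(−0.02432 × 27.6)
  = 0.1889 × 0.5111 = 0.09655 mg/L
(0.09655 mg/L = 0.09655 µg/mL)

0.097 µg/mL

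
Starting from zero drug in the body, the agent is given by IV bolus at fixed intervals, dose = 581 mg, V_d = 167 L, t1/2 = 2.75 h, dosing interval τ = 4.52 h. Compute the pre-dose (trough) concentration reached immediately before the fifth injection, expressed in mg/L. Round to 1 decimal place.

1.6 mg/L

C₀ per dose = Dose / Vd = 581 / 167 = 3.479 mg/L
k = ln2 / t½ = 0.693147 / 2.75 = 0.2521 h⁻¹
Fraction remaining after one interval: r = e^(−kτ) = e^(−0.2521 × 4.52) = 0.3200
Before dose 5, 4 doses have been given (aged 1τ, 2τ, 3τ, 4τ).
C_trough = C₀ × (r + r² + … + r^4) = C₀ × r(1−r^4)/(1−r)
        = 3.479 × 0.3200 × (1 − 0.01049) / (1 − 0.3200) = 1.620 mg/L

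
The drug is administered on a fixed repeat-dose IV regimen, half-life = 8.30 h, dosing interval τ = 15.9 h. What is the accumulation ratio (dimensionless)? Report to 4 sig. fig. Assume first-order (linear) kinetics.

k = ln2 / t½ = 0.693147 / 8.30 = 0.08351 h⁻¹
e^(−kτ) = e^(−0.08351 × 15.9) = 0.2651
Accumulation ratio R = 1 / (1 − e^(−kτ)) = 1 / (1 − 0.2651) = 1.361

1.361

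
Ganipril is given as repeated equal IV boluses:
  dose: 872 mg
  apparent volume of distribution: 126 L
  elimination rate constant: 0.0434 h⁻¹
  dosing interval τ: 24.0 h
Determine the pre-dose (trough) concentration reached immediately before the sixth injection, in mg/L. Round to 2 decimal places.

C₀ per dose = Dose / Vd = 872 / 126 = 6.921 mg/L
Fraction remaining after one interval: r = e^(−kτ) = e^(−0.04340 × 24.0) = 0.3529
Before dose 6, 5 doses have been given (aged 1τ, 2τ, 3τ, 4τ, 5τ).
C_trough = C₀ × (r + r² + … + r^5) = C₀ × r(1−r^5)/(1−r)
        = 6.921 × 0.3529 × (1 − 0.005473) / (1 − 0.3529) = 3.754 mg/L

3.75 mg/L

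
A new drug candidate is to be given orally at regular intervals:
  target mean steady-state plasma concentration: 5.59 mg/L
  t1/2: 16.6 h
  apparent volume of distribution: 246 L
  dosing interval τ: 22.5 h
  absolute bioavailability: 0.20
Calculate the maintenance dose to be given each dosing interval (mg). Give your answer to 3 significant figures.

k = ln2 / t½ = 0.693147 / 16.6 = 0.04176 h⁻¹
CL = k × Vd = 0.04176 × 246 = 10.27 L/h
At steady state, F × (Dose/τ) = Css × CL.
Dose = Css × CL × τ / F = 5.59 × 10.27 × 22.5 / 0.20 = 6459 mg

6460 mg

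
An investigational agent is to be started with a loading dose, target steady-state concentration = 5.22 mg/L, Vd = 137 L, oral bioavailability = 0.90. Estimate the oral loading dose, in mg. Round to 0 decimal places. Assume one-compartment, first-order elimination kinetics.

795 mg

LD = Css × Vd / F = 5.22 × 137 / 0.90 = 794.6 mg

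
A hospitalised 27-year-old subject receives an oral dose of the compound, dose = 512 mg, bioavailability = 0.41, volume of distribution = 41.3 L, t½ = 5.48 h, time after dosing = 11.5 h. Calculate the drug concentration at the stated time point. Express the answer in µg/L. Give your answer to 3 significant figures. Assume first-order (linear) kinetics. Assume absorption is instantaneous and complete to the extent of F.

Amount reaching circulation = F × Dose = 0.41 × 512.0 = 209.9 mg
C₀ = F·Dose / Vd = 209.9 / 41.3 = 5.082 mg/L
k = ln2 / t½ = 0.693147 / 5.48 = 0.1265 h⁻¹
C = C₀ · e^(−k·t) = 5.082 × e^(−0.1265 × 11.5)
  = 5.082 × 0.2335 = 1.187 mg/L
Convert: 1.187 mg/L × 1000 = 1187 µg/L

1190 µg/L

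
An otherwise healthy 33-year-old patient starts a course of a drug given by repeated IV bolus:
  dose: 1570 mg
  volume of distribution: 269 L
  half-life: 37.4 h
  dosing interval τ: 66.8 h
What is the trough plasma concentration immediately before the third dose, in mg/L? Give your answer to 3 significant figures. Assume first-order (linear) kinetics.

C₀ per dose = Dose / Vd = 1570 / 269 = 5.836 mg/L
k = ln2 / t½ = 0.693147 / 37.4 = 0.01853 h⁻¹
Fraction remaining after one interval: r = e^(−kτ) = e^(−0.01853 × 66.8) = 0.2900
Before dose 3, 2 doses have been given (aged 1τ, 2τ).
C_trough = C₀ × (r + r²) = 5.836 × (0.2900 + 0.08410) = 2.183 mg/L

2.18 mg/L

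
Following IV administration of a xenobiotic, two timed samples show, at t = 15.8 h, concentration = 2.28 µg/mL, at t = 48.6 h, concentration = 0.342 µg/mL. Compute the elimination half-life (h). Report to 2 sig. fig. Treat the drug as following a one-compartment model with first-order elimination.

12 h

k = ln(C₁/C₂) / (t₂ − t₁) = ln(2.28/0.342) / (48.6 − 15.8)
  = 1.897 / 32.80 = 0.05784 h⁻¹
t½ = ln2 / k = 0.693147 / 0.05784 = 11.98 h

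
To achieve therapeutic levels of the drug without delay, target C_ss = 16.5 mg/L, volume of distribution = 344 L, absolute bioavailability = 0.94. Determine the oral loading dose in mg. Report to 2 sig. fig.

LD = Css × Vd / F = 16.5 × 344 / 0.94 = 6038 mg

6000 mg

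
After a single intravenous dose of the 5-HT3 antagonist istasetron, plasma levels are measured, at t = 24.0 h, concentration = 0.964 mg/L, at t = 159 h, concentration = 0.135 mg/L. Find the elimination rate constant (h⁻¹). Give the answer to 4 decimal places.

0.0146 h⁻¹

k = ln(C₁/C₂) / (t₂ − t₁) = ln(0.964/0.135) / (159 − 24.0)
  = 1.966 / 135.0 = 0.01456 h⁻¹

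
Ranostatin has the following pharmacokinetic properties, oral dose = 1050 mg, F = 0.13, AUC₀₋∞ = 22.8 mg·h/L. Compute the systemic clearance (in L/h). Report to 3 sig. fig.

5.99 L/h

CL = F·Dose / AUC = 0.13 × 1050 / 22.8 = 5.987 L/h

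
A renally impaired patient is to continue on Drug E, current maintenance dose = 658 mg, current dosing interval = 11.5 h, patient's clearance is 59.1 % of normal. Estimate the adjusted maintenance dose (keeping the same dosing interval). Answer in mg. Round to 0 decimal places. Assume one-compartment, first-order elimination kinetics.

To keep the same average steady-state level, dosing rate must scale with clearance.
CL ratio = 59.1 / 100 = 0.5910
New dose (same interval) = 658 × 0.5910 = 388.9 mg

389 mg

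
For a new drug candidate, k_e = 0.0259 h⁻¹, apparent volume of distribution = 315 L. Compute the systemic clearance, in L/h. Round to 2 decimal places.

CL = k × Vd = 0.0259 × 315 = 8.159 L/h

8.16 L/h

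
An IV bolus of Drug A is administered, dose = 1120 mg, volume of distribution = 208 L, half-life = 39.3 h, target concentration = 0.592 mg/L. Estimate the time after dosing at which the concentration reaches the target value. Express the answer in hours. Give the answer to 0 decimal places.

125 h

C₀ = Dose / Vd = 1120 / 208 = 5.385 mg/L
k = ln2 / t½ = 0.693147 / 39.3 = 0.01764 h⁻¹
t = ln(C₀ / C) / k = ln(5.385 / 0.592) / 0.01764
  = ln(9.096) / 0.01764 = 2.208 / 0.01764 = 125.2 h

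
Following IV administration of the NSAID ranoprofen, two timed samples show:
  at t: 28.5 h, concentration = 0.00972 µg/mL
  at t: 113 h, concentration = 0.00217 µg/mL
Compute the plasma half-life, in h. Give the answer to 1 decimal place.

k = ln(C₁/C₂) / (t₂ − t₁) = ln(0.00972/0.00217) / (113 − 28.5)
  = 1.499 / 84.50 = 0.01774 h⁻¹
t½ = ln2 / k = 0.693147 / 0.01774 = 39.07 h

39.1 h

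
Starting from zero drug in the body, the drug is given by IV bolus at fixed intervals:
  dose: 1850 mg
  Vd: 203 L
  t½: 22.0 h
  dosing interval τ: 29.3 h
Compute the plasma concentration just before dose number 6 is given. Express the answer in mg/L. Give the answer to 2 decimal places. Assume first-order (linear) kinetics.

5.95 mg/L

C₀ per dose = Dose / Vd = 1850 / 203 = 9.113 mg/L
k = ln2 / t½ = 0.693147 / 22.0 = 0.03151 h⁻¹
Fraction remaining after one interval: r = e^(−kτ) = e^(−0.03151 × 29.3) = 0.3972
Before dose 6, 5 doses have been given (aged 1τ, 2τ, 3τ, 4τ, 5τ).
C_trough = C₀ × (r + r² + … + r^5) = C₀ × r(1−r^5)/(1−r)
        = 9.113 × 0.3972 × (1 − 0.009887) / (1 − 0.3972) = 5.945 mg/L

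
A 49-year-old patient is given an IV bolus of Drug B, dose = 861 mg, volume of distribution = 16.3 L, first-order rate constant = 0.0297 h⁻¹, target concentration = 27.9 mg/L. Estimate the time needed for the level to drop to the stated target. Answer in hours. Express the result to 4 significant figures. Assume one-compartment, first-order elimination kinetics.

C₀ = Dose / Vd = 861.0 / 16.3 = 52.82 mg/L
t = ln(C₀ / C) / k = ln(52.82 / 27.9) / 0.02970
  = ln(1.893) / 0.02970 = 0.6382 / 0.02970 = 21.49 h

21.49 h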